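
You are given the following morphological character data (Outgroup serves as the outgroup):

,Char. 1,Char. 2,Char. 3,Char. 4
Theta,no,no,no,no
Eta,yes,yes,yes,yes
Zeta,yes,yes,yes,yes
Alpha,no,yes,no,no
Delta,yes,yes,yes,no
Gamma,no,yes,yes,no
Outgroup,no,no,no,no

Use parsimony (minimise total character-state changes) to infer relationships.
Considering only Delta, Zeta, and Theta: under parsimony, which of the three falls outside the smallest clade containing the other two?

Theta

The outgroup has state 'no' for every character, so 'yes' is the derived state throughout.
Char. 1: derived state 'yes' in Delta, Eta, and Zeta only — synapomorphy for {Delta, Eta, Zeta}.
Char. 2: derived state 'yes' in Alpha, Delta, Eta, Gamma, and Zeta only — synapomorphy for {Alpha, Delta, Eta, Gamma, Zeta}.
Char. 3: derived state 'yes' in Delta, Eta, Gamma, and Zeta only — synapomorphy for {Delta, Eta, Gamma, Zeta}.
Only Eta and Zeta show the derived state 'yes' for Char. 4, supporting them as a clade.
Most parsimonious ingroup topology: ((((Delta,(Eta,Zeta)),Gamma),Alpha),Theta).
Delta and Zeta share a more recent common ancestor with each other than either does with Theta, so Theta is the least closely related of the three.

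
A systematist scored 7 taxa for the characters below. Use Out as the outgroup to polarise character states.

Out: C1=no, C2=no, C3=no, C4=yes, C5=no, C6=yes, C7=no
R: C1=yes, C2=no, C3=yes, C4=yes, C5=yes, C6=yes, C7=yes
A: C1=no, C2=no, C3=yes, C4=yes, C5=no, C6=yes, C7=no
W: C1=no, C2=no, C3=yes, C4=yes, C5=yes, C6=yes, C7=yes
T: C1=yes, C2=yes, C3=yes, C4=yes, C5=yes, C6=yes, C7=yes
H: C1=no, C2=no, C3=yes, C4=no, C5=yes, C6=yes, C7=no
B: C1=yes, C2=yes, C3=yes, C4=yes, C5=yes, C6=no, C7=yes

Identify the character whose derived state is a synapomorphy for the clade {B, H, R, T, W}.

C5

Character polarity is set by the outgroup: the derived state is whichever differs from the outgroup's state, so for C4, C6 the derived state is 'no', and for the remaining characters it is 'yes'.
C1 (derived state 'yes') is shared by B, R, and T — a synapomorphy uniting that clade.
Only B and T show the derived state 'yes' for C2, supporting them as a clade.
All ingroup taxa share the derived state 'yes' for C3; it defines the ingroup but does not resolve relationships within it.
C4: derived state 'no' in H only — an autapomorphy, so it tells us nothing about relationships among taxa.
C5 (derived state 'yes') is shared by B, H, R, T, and W — a synapomorphy uniting that clade.
C6 (derived state 'no') is unique to B (autapomorphy; uninformative for grouping).
Only B, R, T, and W show the derived state 'yes' for C7, supporting them as a clade.
Most parsimonious ingroup topology: ((((R,(T,B)),W),H),A).
The clade {B, H, R, T, W} is supported by C5: its derived state 'yes' occurs in exactly those taxa and in no other taxon (including the outgroup).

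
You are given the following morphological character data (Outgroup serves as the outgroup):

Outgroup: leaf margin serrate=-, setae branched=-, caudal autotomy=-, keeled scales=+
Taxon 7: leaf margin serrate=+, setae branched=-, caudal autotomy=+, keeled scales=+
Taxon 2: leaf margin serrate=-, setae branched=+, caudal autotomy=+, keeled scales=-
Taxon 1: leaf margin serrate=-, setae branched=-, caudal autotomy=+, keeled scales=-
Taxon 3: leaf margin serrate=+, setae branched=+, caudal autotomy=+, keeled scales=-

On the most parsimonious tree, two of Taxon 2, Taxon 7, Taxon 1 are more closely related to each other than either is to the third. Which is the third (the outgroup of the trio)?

Character polarity is set by the outgroup: the derived state is whichever differs from the outgroup's state, so for keeled scales the derived state is '-', and for the remaining characters it is '+'.
leaf margin serrate (state '+') occurs in Taxon 3 and Taxon 7 but conflicts with the nesting implied by the other characters — most parsimoniously interpreted as homoplasy.
setae branched (derived state '+') is shared by Taxon 2 and Taxon 3 — a synapomorphy uniting that clade.
All ingroup taxa share the derived state '+' for caudal autotomy; it defines the ingroup but does not resolve relationships within it.
Only Taxon 1, Taxon 2, and Taxon 3 show the derived state '-' for keeled scales, supporting them as a clade.
Most parsimonious ingroup topology: (Taxon 7,((Taxon 2,Taxon 3),Taxon 1)).
Taxon 1 and Taxon 2 share a more recent common ancestor with each other than either does with Taxon 7, so Taxon 7 is the least closely related of the three.

Taxon 7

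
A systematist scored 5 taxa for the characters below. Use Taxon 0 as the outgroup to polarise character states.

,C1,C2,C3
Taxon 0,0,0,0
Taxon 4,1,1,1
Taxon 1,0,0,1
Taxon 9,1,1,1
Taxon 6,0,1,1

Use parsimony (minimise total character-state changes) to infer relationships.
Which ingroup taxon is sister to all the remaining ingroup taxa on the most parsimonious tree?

The outgroup has state '0' for every character, so '1' is the derived state throughout.
C1: derived state '1' in Taxon 4 and Taxon 9 only — synapomorphy for {Taxon 4, Taxon 9}.
Only Taxon 4, Taxon 6, and Taxon 9 show the derived state '1' for C2, supporting them as a clade.
C3 (derived state '1') is shared by all ingroup taxa — unites the whole ingroup.
Most parsimonious ingroup topology: (((Taxon 4,Taxon 9),Taxon 6),Taxon 1).
Taxon 1 is sister to the clade containing all other ingroup taxa, so it is the earliest-diverging (most basal) ingroup lineage.

Taxon 1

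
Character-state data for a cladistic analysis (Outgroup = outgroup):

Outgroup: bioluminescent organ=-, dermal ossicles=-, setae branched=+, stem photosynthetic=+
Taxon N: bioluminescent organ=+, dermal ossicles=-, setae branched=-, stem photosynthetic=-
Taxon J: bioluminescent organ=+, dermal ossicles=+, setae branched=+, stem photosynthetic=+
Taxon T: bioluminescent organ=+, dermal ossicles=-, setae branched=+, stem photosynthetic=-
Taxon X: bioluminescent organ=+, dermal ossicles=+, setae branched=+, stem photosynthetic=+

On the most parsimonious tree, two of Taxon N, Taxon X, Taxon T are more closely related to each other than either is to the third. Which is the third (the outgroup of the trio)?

Character polarity is set by the outgroup: the derived state is whichever differs from the outgroup's state, so for setae branched, stem photosynthetic the derived state is '-', and for the remaining characters it is '+'.
bioluminescent organ (derived state '+') is shared by all ingroup taxa — unites the whole ingroup.
dermal ossicles (derived state '+') is shared by Taxon J and Taxon X — a synapomorphy uniting that clade.
setae branched: derived state '-' in Taxon N only — an autapomorphy, so it tells us nothing about relationships among taxa.
stem photosynthetic (derived state '-') is shared by Taxon N and Taxon T — a synapomorphy uniting that clade.
Most parsimonious ingroup topology: ((Taxon N,Taxon T),(Taxon J,Taxon X)).
Taxon T and Taxon N share a more recent common ancestor with each other than either does with Taxon X, so Taxon X is the least closely related of the three.

Taxon X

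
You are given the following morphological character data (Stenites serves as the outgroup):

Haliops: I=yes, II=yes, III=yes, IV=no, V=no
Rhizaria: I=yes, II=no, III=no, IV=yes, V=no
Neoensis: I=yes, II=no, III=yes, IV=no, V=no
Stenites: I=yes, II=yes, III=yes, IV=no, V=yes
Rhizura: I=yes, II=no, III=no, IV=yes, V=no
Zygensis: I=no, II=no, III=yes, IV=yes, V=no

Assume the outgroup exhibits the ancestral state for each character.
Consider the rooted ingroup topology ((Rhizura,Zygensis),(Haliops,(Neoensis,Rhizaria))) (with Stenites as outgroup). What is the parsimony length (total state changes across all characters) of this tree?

Map each character onto ((Rhizura,Zygensis),(Haliops,(Neoensis,Rhizaria))) (rooted by Stenites) and count the minimum state changes it requires (Fitch parsimony):
I: 1; II: 2; III: 2; IV: 2; V: 1.
Total tree length = 8.

8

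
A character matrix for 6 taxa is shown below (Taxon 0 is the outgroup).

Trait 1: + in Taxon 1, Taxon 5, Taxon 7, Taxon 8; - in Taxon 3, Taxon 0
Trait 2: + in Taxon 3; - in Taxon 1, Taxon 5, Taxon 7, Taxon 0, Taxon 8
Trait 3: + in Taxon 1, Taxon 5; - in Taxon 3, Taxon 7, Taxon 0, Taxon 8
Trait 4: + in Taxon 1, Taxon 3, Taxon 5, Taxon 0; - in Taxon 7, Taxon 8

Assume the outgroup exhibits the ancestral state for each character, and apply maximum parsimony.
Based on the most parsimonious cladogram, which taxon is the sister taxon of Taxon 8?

Character polarity is set by the outgroup: the derived state is whichever differs from the outgroup's state, so for Trait 4 the derived state is '-', and for the remaining characters it is '+'.
Only Taxon 1, Taxon 5, Taxon 7, and Taxon 8 show the derived state '+' for Trait 1, supporting them as a clade.
Trait 2: derived state '+' in Taxon 3 only — an autapomorphy, so it tells us nothing about relationships among taxa.
Only Taxon 1 and Taxon 5 show the derived state '+' for Trait 3, supporting them as a clade.
Trait 4 (derived state '-') is shared by Taxon 7 and Taxon 8 — a synapomorphy uniting that clade.
Most parsimonious ingroup topology: (((Taxon 7,Taxon 8),(Taxon 1,Taxon 5)),Taxon 3).
Taxon 8 and Taxon 7 form a cherry on this tree, so they are sister taxa.

Taxon 7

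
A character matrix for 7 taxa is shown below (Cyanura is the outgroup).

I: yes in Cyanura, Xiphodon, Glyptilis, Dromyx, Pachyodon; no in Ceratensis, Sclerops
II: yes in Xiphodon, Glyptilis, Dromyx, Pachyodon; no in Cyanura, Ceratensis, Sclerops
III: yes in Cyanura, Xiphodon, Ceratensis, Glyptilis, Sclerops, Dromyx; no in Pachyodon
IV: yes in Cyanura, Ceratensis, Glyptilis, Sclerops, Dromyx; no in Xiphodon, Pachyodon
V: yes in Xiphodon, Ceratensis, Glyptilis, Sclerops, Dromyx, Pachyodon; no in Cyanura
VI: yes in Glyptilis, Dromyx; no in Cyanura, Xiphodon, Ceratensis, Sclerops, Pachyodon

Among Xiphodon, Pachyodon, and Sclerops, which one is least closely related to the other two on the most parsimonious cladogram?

Character polarity is set by the outgroup: the derived state is whichever differs from the outgroup's state, so for I, III, IV the derived state is 'no', and for the remaining characters it is 'yes'.
Only Ceratensis and Sclerops show the derived state 'no' for I, supporting them as a clade.
II (derived state 'yes') is shared by Dromyx, Glyptilis, Pachyodon, and Xiphodon — a synapomorphy uniting that clade.
III: derived state 'no' in Pachyodon only — an autapomorphy, so it tells us nothing about relationships among taxa.
IV (derived state 'no') is shared by Pachyodon and Xiphodon — a synapomorphy uniting that clade.
All ingroup taxa share the derived state 'yes' for V; it defines the ingroup but does not resolve relationships within it.
Only Dromyx and Glyptilis show the derived state 'yes' for VI, supporting them as a clade.
Most parsimonious ingroup topology: (((Xiphodon,Pachyodon),(Glyptilis,Dromyx)),(Ceratensis,Sclerops)).
Xiphodon and Pachyodon share a more recent common ancestor with each other than either does with Sclerops, so Sclerops is the least closely related of the three.

Sclerops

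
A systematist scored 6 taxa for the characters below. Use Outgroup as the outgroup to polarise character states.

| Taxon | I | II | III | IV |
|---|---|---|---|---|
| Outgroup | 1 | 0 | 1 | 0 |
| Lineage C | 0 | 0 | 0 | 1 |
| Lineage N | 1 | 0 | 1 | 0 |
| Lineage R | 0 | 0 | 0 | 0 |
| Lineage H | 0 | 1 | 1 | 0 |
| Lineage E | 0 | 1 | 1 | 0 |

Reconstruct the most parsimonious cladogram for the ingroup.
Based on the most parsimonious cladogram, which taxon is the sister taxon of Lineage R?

Lineage C

Character polarity is set by the outgroup: the derived state is whichever differs from the outgroup's state, so for I, III the derived state is '0', and for the remaining characters it is '1'.
I: derived state '0' in Lineage C, Lineage E, Lineage H, and Lineage R only — synapomorphy for {Lineage C, Lineage E, Lineage H, Lineage R}.
Only Lineage E and Lineage H show the derived state '1' for II, supporting them as a clade.
III: derived state '0' in Lineage C and Lineage R only — synapomorphy for {Lineage C, Lineage R}.
IV: derived state '1' in Lineage C only — an autapomorphy, so it tells us nothing about relationships among taxa.
Most parsimonious ingroup topology: (((Lineage C,Lineage R),(Lineage H,Lineage E)),Lineage N).
Lineage R and Lineage C form a cherry on this tree, so they are sister taxa.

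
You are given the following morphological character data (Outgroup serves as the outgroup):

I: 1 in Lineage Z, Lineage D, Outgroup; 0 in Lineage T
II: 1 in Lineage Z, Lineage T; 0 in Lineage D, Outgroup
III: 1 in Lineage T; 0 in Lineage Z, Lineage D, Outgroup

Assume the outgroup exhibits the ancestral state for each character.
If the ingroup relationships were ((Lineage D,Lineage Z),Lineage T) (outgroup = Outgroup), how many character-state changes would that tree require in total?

Map each character onto ((Lineage D,Lineage Z),Lineage T) (rooted by Outgroup) and count the minimum state changes it requires (Fitch parsimony):
I: 1; II: 2; III: 1.
Total tree length = 4.

4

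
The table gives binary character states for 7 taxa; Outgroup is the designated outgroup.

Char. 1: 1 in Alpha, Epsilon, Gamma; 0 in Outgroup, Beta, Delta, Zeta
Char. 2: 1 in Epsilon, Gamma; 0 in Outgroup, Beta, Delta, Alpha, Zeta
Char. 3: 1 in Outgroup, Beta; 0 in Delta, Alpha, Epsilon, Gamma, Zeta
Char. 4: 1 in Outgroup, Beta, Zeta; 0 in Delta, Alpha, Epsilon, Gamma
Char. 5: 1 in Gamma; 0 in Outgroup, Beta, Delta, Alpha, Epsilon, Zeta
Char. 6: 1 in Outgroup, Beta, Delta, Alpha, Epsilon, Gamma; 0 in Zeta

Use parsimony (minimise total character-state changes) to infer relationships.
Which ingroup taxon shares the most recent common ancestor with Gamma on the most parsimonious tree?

Epsilon

Character polarity is set by the outgroup: the derived state is whichever differs from the outgroup's state, so for Char. 3, Char. 4, Char. 6 the derived state is '0', and for the remaining characters it is '1'.
Char. 1 (derived state '1') is shared by Alpha, Epsilon, and Gamma — a synapomorphy uniting that clade.
Only Epsilon and Gamma show the derived state '1' for Char. 2, supporting them as a clade.
Char. 3: derived state '0' in Alpha, Delta, Epsilon, Gamma, and Zeta only — synapomorphy for {Alpha, Delta, Epsilon, Gamma, Zeta}.
Char. 4: derived state '0' in Alpha, Delta, Epsilon, and Gamma only — synapomorphy for {Alpha, Delta, Epsilon, Gamma}.
Char. 5: derived state '1' in Gamma only — an autapomorphy, so it tells us nothing about relationships among taxa.
Char. 6 (derived state '0') is unique to Zeta (autapomorphy; uninformative for grouping).
Most parsimonious ingroup topology: (Beta,((Delta,(Alpha,(Epsilon,Gamma))),Zeta)).
Gamma and Epsilon form a cherry on this tree, so they are sister taxa.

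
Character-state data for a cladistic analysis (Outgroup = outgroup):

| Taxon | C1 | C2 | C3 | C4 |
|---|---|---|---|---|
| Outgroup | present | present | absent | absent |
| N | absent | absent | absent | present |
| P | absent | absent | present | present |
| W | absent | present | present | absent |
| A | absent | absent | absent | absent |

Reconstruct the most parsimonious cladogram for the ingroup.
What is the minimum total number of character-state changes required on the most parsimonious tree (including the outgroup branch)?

Character polarity is set by the outgroup: the derived state is whichever differs from the outgroup's state, so for C1, C2 the derived state is 'absent', and for the remaining characters it is 'present'.
C1 (derived state 'absent') is shared by all ingroup taxa — unites the whole ingroup.
Only A, N, and P show the derived state 'absent' for C2, supporting them as a clade.
C3 (state 'present') occurs in P and W but conflicts with the nesting implied by the other characters — most parsimoniously interpreted as homoplasy.
C4: derived state 'present' in N and P only — synapomorphy for {N, P}.
Most parsimonious ingroup topology: (((N,P),A),W).
Changes per character on this tree: C1: 1; C2: 1; C3: 2; C4: 1.
Total = 5.

5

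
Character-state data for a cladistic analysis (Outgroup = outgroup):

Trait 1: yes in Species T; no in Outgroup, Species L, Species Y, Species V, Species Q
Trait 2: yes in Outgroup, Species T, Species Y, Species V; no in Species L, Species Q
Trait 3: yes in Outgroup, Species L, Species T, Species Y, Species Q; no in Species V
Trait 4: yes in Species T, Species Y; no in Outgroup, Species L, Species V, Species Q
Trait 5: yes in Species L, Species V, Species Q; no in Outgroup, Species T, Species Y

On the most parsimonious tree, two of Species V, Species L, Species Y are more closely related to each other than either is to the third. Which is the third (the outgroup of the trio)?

Character polarity is set by the outgroup: the derived state is whichever differs from the outgroup's state, so for Trait 2, Trait 3 the derived state is 'no', and for the remaining characters it is 'yes'.
Trait 1: derived state 'yes' in Species T only — an autapomorphy, so it tells us nothing about relationships among taxa.
Only Species L and Species Q show the derived state 'no' for Trait 2, supporting them as a clade.
Trait 3: derived state 'no' in Species V only — an autapomorphy, so it tells us nothing about relationships among taxa.
Only Species T and Species Y show the derived state 'yes' for Trait 4, supporting them as a clade.
Trait 5: derived state 'yes' in Species L, Species Q, and Species V only — synapomorphy for {Species L, Species Q, Species V}.
Most parsimonious ingroup topology: (((Species L,Species Q),Species V),(Species T,Species Y)).
Species L and Species V share a more recent common ancestor with each other than either does with Species Y, so Species Y is the least closely related of the three.

Species Y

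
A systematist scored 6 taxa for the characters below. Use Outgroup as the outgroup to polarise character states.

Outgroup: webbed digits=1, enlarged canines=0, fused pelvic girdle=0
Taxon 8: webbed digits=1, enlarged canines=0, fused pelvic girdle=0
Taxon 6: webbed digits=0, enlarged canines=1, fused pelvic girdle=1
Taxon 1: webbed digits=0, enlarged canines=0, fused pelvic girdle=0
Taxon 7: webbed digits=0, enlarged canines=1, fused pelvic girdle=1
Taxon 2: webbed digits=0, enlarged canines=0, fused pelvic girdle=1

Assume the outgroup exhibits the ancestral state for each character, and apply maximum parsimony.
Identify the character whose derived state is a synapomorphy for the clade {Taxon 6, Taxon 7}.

enlarged canines

Character polarity is set by the outgroup: the derived state is whichever differs from the outgroup's state, so for webbed digits the derived state is '0', and for the remaining characters it is '1'.
Only Taxon 1, Taxon 2, Taxon 6, and Taxon 7 show the derived state '0' for webbed digits, supporting them as a clade.
enlarged canines: derived state '1' in Taxon 6 and Taxon 7 only — synapomorphy for {Taxon 6, Taxon 7}.
fused pelvic girdle (derived state '1') is shared by Taxon 2, Taxon 6, and Taxon 7 — a synapomorphy uniting that clade.
Most parsimonious ingroup topology: (Taxon 8,(((Taxon 6,Taxon 7),Taxon 2),Taxon 1)).
The clade {Taxon 6, Taxon 7} is supported by enlarged canines: its derived state '1' occurs in exactly those taxa and in no other taxon (including the outgroup).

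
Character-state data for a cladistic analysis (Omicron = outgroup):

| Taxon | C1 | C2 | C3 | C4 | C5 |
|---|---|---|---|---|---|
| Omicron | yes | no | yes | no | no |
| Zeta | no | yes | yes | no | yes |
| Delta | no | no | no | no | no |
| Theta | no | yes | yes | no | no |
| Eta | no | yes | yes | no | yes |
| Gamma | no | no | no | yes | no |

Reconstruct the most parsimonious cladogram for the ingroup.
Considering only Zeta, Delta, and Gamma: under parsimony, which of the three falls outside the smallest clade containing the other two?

Character polarity is set by the outgroup: the derived state is whichever differs from the outgroup's state, so for C1, C3 the derived state is 'no', and for the remaining characters it is 'yes'.
All ingroup taxa share the derived state 'no' for C1; it defines the ingroup but does not resolve relationships within it.
Only Eta, Theta, and Zeta show the derived state 'yes' for C2, supporting them as a clade.
C3 (derived state 'no') is shared by Delta and Gamma — a synapomorphy uniting that clade.
C4 (derived state 'yes') is unique to Gamma (autapomorphy; uninformative for grouping).
Only Eta and Zeta show the derived state 'yes' for C5, supporting them as a clade.
Most parsimonious ingroup topology: (((Zeta,Eta),Theta),(Delta,Gamma)).
Delta and Gamma share a more recent common ancestor with each other than either does with Zeta, so Zeta is the least closely related of the three.

Zeta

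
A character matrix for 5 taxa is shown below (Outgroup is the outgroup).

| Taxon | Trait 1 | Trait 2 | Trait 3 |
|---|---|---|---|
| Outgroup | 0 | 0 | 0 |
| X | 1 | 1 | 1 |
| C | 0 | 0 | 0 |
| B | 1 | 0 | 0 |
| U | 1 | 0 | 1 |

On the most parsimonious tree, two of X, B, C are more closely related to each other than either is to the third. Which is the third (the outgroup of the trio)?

C

The outgroup has state '0' for every character, so '1' is the derived state throughout.
Trait 1 (derived state '1') is shared by B, U, and X — a synapomorphy uniting that clade.
Trait 2: derived state '1' in X only — an autapomorphy, so it tells us nothing about relationships among taxa.
Only U and X show the derived state '1' for Trait 3, supporting them as a clade.
Most parsimonious ingroup topology: (((X,U),B),C).
X and B share a more recent common ancestor with each other than either does with C, so C is the least closely related of the three.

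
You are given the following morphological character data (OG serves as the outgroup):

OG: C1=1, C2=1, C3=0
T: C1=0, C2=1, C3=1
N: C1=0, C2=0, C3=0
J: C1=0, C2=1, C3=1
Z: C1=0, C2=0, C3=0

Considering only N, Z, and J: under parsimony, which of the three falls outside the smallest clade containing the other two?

J

Character polarity is set by the outgroup: the derived state is whichever differs from the outgroup's state, so for C1, C2 the derived state is '0', and for the remaining characters it is '1'.
C1 (derived state '0') is shared by all ingroup taxa — unites the whole ingroup.
Only N and Z show the derived state '0' for C2, supporting them as a clade.
C3 (derived state '1') is shared by J and T — a synapomorphy uniting that clade.
Most parsimonious ingroup topology: ((T,J),(N,Z)).
N and Z share a more recent common ancestor with each other than either does with J, so J is the least closely related of the three.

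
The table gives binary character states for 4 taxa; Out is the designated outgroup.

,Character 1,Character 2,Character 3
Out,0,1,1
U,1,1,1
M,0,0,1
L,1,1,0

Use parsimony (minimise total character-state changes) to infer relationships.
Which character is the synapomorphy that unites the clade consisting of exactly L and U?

Character 1

Character polarity is set by the outgroup: the derived state is whichever differs from the outgroup's state, so for Character 2, Character 3 the derived state is '0', and for the remaining characters it is '1'.
Character 1: derived state '1' in L and U only — synapomorphy for {L, U}.
Character 2: derived state '0' in M only — an autapomorphy, so it tells us nothing about relationships among taxa.
Character 3: derived state '0' in L only — an autapomorphy, so it tells us nothing about relationships among taxa.
Most parsimonious ingroup topology: ((U,L),M).
The clade {L, U} is supported by Character 1: its derived state '1' occurs in exactly those taxa and in no other taxon (including the outgroup).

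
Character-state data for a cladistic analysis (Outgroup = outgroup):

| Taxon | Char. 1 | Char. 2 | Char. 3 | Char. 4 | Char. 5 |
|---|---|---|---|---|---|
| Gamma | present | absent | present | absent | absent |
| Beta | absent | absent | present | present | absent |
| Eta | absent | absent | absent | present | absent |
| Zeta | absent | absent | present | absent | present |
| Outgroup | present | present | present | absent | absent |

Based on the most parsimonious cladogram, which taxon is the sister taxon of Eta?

Character polarity is set by the outgroup: the derived state is whichever differs from the outgroup's state, so for Char. 1, Char. 2, Char. 3 the derived state is 'absent', and for the remaining characters it is 'present'.
Only Beta, Eta, and Zeta show the derived state 'absent' for Char. 1, supporting them as a clade.
All ingroup taxa share the derived state 'absent' for Char. 2; it defines the ingroup but does not resolve relationships within it.
Char. 3: derived state 'absent' in Eta only — an autapomorphy, so it tells us nothing about relationships among taxa.
Char. 4: derived state 'present' in Beta and Eta only — synapomorphy for {Beta, Eta}.
Char. 5: derived state 'present' in Zeta only — an autapomorphy, so it tells us nothing about relationships among taxa.
Most parsimonious ingroup topology: (((Eta,Beta),Zeta),Gamma).
Eta and Beta form a cherry on this tree, so they are sister taxa.

Beta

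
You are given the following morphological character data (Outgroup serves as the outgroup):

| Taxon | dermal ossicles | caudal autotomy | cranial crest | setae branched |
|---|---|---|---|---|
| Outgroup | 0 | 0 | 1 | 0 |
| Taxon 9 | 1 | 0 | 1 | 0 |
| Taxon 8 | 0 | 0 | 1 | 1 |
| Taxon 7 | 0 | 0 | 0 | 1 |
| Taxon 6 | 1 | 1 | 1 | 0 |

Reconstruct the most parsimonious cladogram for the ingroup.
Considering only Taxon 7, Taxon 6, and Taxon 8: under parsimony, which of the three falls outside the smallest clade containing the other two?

Taxon 6

Character polarity is set by the outgroup: the derived state is whichever differs from the outgroup's state, so for cranial crest the derived state is '0', and for the remaining characters it is '1'.
dermal ossicles (derived state '1') is shared by Taxon 6 and Taxon 9 — a synapomorphy uniting that clade.
caudal autotomy (derived state '1') is unique to Taxon 6 (autapomorphy; uninformative for grouping).
cranial crest: derived state '0' in Taxon 7 only — an autapomorphy, so it tells us nothing about relationships among taxa.
Only Taxon 7 and Taxon 8 show the derived state '1' for setae branched, supporting them as a clade.
Most parsimonious ingroup topology: ((Taxon 9,Taxon 6),(Taxon 8,Taxon 7)).
Taxon 8 and Taxon 7 share a more recent common ancestor with each other than either does with Taxon 6, so Taxon 6 is the least closely related of the three.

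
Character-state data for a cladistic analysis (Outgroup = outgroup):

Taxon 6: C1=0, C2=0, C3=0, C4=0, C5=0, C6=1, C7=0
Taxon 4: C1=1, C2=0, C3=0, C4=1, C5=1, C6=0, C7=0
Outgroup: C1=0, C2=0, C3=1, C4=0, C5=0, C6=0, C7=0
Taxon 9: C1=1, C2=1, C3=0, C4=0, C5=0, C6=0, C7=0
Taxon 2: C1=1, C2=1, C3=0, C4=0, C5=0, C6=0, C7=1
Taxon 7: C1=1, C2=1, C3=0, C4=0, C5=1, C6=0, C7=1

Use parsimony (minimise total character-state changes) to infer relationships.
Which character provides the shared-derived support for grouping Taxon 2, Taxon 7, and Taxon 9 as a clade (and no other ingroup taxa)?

C2

Character polarity is set by the outgroup: the derived state is whichever differs from the outgroup's state, so for C3 the derived state is '0', and for the remaining characters it is '1'.
C1 (derived state '1') is shared by Taxon 2, Taxon 4, Taxon 7, and Taxon 9 — a synapomorphy uniting that clade.
C2: derived state '1' in Taxon 2, Taxon 7, and Taxon 9 only — synapomorphy for {Taxon 2, Taxon 7, Taxon 9}.
All ingroup taxa share the derived state '0' for C3; it defines the ingroup but does not resolve relationships within it.
C4: derived state '1' in Taxon 4 only — an autapomorphy, so it tells us nothing about relationships among taxa.
C5 (state '1') occurs in Taxon 4 and Taxon 7 but conflicts with the nesting implied by the other characters — most parsimoniously interpreted as homoplasy.
C6: derived state '1' in Taxon 6 only — an autapomorphy, so it tells us nothing about relationships among taxa.
C7 (derived state '1') is shared by Taxon 2 and Taxon 7 — a synapomorphy uniting that clade.
Most parsimonious ingroup topology: ((((Taxon 7,Taxon 2),Taxon 9),Taxon 4),Taxon 6).
The clade {Taxon 2, Taxon 7, Taxon 9} is supported by C2: its derived state '1' occurs in exactly those taxa and in no other taxon (including the outgroup).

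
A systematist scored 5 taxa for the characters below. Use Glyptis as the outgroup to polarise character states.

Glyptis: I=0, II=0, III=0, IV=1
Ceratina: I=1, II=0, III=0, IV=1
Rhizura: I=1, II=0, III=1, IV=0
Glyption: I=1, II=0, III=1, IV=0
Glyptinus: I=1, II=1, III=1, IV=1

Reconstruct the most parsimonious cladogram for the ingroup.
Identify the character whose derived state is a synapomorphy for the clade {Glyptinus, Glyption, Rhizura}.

III

Character polarity is set by the outgroup: the derived state is whichever differs from the outgroup's state, so for IV the derived state is '0', and for the remaining characters it is '1'.
I (derived state '1') is shared by all ingroup taxa — unites the whole ingroup.
II (derived state '1') is unique to Glyptinus (autapomorphy; uninformative for grouping).
III: derived state '1' in Glyptinus, Glyption, and Rhizura only — synapomorphy for {Glyptinus, Glyption, Rhizura}.
IV (derived state '0') is shared by Glyption and Rhizura — a synapomorphy uniting that clade.
Most parsimonious ingroup topology: ((Glyptinus,(Glyption,Rhizura)),Ceratina).
The clade {Glyptinus, Glyption, Rhizura} is supported by III: its derived state '1' occurs in exactly those taxa and in no other taxon (including the outgroup).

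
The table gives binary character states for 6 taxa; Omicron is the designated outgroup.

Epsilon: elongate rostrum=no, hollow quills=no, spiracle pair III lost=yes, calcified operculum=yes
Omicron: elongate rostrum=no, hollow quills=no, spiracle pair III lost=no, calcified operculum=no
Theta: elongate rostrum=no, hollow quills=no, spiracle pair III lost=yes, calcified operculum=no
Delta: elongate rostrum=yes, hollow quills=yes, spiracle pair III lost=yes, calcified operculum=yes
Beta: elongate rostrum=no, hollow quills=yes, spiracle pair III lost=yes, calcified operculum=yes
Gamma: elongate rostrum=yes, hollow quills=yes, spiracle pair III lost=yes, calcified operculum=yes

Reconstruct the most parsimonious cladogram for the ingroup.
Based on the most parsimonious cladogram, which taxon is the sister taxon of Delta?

The outgroup has state 'no' for every character, so 'yes' is the derived state throughout.
elongate rostrum: derived state 'yes' in Delta and Gamma only — synapomorphy for {Delta, Gamma}.
hollow quills: derived state 'yes' in Beta, Delta, and Gamma only — synapomorphy for {Beta, Delta, Gamma}.
spiracle pair III lost (derived state 'yes') is shared by all ingroup taxa — unites the whole ingroup.
calcified operculum (derived state 'yes') is shared by Beta, Delta, Epsilon, and Gamma — a synapomorphy uniting that clade.
Most parsimonious ingroup topology: (((Beta,(Delta,Gamma)),Epsilon),Theta).
Delta and Gamma form a cherry on this tree, so they are sister taxa.

Gamma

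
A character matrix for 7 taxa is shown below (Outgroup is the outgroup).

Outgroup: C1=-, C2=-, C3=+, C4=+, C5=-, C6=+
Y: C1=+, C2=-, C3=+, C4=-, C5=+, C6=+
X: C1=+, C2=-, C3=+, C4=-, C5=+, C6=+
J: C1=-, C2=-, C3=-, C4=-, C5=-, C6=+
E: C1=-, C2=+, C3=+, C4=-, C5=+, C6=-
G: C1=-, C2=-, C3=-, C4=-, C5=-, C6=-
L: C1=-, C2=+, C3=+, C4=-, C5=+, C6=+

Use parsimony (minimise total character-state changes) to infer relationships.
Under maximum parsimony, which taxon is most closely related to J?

Character polarity is set by the outgroup: the derived state is whichever differs from the outgroup's state, so for C3, C4, C6 the derived state is '-', and for the remaining characters it is '+'.
C1: derived state '+' in X and Y only — synapomorphy for {X, Y}.
C2 (derived state '+') is shared by E and L — a synapomorphy uniting that clade.
C3 (derived state '-') is shared by G and J — a synapomorphy uniting that clade.
C4 (derived state '-') is shared by all ingroup taxa — unites the whole ingroup.
Only E, L, X, and Y show the derived state '+' for C5, supporting them as a clade.
C6 groups E and G, which is incompatible with the clades supported by the remaining characters; treating it as convergent (homoplasy) costs fewer steps than any alternative tree.
Most parsimonious ingroup topology: (((Y,X),(E,L)),(J,G)).
J and G form a cherry on this tree, so they are sister taxa.

G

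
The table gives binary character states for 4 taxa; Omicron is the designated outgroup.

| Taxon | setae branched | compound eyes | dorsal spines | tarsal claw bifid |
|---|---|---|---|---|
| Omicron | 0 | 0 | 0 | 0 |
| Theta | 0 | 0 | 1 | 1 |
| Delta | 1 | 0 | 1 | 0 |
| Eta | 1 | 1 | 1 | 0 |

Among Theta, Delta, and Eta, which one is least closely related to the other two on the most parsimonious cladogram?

The outgroup has state '0' for every character, so '1' is the derived state throughout.
setae branched (derived state '1') is shared by Delta and Eta — a synapomorphy uniting that clade.
compound eyes (derived state '1') is unique to Eta (autapomorphy; uninformative for grouping).
dorsal spines (derived state '1') is shared by all ingroup taxa — unites the whole ingroup.
tarsal claw bifid: derived state '1' in Theta only — an autapomorphy, so it tells us nothing about relationships among taxa.
Most parsimonious ingroup topology: (Theta,(Delta,Eta)).
Eta and Delta share a more recent common ancestor with each other than either does with Theta, so Theta is the least closely related of the three.

Theta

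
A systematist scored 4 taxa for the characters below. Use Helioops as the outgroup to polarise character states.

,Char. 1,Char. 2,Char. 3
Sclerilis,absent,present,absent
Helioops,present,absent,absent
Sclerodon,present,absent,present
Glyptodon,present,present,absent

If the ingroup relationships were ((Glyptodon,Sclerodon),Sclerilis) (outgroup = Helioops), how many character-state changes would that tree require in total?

Map each character onto ((Glyptodon,Sclerodon),Sclerilis) (rooted by Helioops) and count the minimum state changes it requires (Fitch parsimony):
Char. 1: 1; Char. 2: 2; Char. 3: 1.
Total tree length = 4.

4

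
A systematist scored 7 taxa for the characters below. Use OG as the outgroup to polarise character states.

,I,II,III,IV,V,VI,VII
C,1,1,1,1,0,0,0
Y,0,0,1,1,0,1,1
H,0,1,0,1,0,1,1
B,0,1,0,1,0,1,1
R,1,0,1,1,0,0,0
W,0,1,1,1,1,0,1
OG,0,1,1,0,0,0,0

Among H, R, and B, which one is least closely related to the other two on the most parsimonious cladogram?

Character polarity is set by the outgroup: the derived state is whichever differs from the outgroup's state, so for II, III the derived state is '0', and for the remaining characters it is '1'.
Only C and R show the derived state '1' for I, supporting them as a clade.
II (state '0') occurs in R and Y but conflicts with the nesting implied by the other characters — most parsimoniously interpreted as homoplasy.
III: derived state '0' in B and H only — synapomorphy for {B, H}.
All ingroup taxa share the derived state '1' for IV; it defines the ingroup but does not resolve relationships within it.
V: derived state '1' in W only — an autapomorphy, so it tells us nothing about relationships among taxa.
VI: derived state '1' in B, H, and Y only — synapomorphy for {B, H, Y}.
VII: derived state '1' in B, H, W, and Y only — synapomorphy for {B, H, W, Y}.
Most parsimonious ingroup topology: ((R,C),((Y,(B,H)),W)).
B and H share a more recent common ancestor with each other than either does with R, so R is the least closely related of the three.

R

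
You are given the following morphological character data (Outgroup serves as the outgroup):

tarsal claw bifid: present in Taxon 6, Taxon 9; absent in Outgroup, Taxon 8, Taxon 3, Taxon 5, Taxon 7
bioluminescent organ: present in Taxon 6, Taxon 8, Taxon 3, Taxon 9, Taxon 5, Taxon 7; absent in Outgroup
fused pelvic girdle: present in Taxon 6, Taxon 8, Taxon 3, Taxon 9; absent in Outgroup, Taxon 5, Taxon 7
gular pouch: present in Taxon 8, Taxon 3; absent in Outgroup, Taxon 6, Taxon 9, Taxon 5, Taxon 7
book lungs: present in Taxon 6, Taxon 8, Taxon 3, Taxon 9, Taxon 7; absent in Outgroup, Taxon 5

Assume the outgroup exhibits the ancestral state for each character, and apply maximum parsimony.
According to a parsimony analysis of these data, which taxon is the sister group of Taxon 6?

Taxon 9

The outgroup has state 'absent' for every character, so 'present' is the derived state throughout.
tarsal claw bifid (derived state 'present') is shared by Taxon 6 and Taxon 9 — a synapomorphy uniting that clade.
bioluminescent organ (derived state 'present') is shared by all ingroup taxa — unites the whole ingroup.
fused pelvic girdle (derived state 'present') is shared by Taxon 3, Taxon 6, Taxon 8, and Taxon 9 — a synapomorphy uniting that clade.
gular pouch (derived state 'present') is shared by Taxon 3 and Taxon 8 — a synapomorphy uniting that clade.
book lungs: derived state 'present' in Taxon 3, Taxon 6, Taxon 7, Taxon 8, and Taxon 9 only — synapomorphy for {Taxon 3, Taxon 6, Taxon 7, Taxon 8, Taxon 9}.
Most parsimonious ingroup topology: ((((Taxon 6,Taxon 9),(Taxon 8,Taxon 3)),Taxon 7),Taxon 5).
Taxon 6 and Taxon 9 form a cherry on this tree, so they are sister taxa.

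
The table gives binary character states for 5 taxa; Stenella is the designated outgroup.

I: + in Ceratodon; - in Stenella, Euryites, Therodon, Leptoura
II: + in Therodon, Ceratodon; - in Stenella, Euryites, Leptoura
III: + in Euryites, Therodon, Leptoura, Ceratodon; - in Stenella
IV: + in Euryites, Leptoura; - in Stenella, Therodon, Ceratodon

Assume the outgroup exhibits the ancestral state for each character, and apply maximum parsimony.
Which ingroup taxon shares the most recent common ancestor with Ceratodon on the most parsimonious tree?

Therodon

The outgroup has state '-' for every character, so '+' is the derived state throughout.
I (derived state '+') is unique to Ceratodon (autapomorphy; uninformative for grouping).
Only Ceratodon and Therodon show the derived state '+' for II, supporting them as a clade.
All ingroup taxa share the derived state '+' for III; it defines the ingroup but does not resolve relationships within it.
Only Euryites and Leptoura show the derived state '+' for IV, supporting them as a clade.
Most parsimonious ingroup topology: ((Euryites,Leptoura),(Therodon,Ceratodon)).
Ceratodon and Therodon form a cherry on this tree, so they are sister taxa.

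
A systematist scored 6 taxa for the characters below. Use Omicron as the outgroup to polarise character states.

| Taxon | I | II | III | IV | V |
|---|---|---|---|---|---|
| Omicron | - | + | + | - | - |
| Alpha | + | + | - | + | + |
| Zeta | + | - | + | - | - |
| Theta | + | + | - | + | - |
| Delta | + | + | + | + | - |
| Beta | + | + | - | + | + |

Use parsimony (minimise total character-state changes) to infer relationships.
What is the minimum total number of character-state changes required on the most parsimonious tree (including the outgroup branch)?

Character polarity is set by the outgroup: the derived state is whichever differs from the outgroup's state, so for II, III the derived state is '-', and for the remaining characters it is '+'.
All ingroup taxa share the derived state '+' for I; it defines the ingroup but does not resolve relationships within it.
II: derived state '-' in Zeta only — an autapomorphy, so it tells us nothing about relationships among taxa.
III (derived state '-') is shared by Alpha, Beta, and Theta — a synapomorphy uniting that clade.
IV (derived state '+') is shared by Alpha, Beta, Delta, and Theta — a synapomorphy uniting that clade.
V (derived state '+') is shared by Alpha and Beta — a synapomorphy uniting that clade.
Most parsimonious ingroup topology: ((((Alpha,Beta),Theta),Delta),Zeta).
Changes per character on this tree: I: 1; II: 1; III: 1; IV: 1; V: 1.
Total = 5.

5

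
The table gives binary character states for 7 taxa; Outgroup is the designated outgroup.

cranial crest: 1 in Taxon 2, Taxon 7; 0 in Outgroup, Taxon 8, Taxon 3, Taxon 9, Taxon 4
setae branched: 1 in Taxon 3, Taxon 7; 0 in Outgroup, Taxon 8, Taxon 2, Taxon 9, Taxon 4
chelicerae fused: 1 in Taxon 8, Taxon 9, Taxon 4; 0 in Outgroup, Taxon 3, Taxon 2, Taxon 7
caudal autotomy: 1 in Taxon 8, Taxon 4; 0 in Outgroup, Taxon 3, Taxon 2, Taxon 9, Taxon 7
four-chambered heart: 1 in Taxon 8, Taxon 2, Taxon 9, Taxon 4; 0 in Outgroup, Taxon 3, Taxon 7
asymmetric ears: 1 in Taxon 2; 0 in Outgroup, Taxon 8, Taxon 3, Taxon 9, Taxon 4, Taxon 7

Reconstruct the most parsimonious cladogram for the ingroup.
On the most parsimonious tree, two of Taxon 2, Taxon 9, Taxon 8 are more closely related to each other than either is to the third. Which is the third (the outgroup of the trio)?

The outgroup has state '0' for every character, so '1' is the derived state throughout.
cranial crest groups Taxon 2 and Taxon 7, which is incompatible with the clades supported by the remaining characters; treating it as convergent (homoplasy) costs fewer steps than any alternative tree.
Only Taxon 3 and Taxon 7 show the derived state '1' for setae branched, supporting them as a clade.
chelicerae fused: derived state '1' in Taxon 4, Taxon 8, and Taxon 9 only — synapomorphy for {Taxon 4, Taxon 8, Taxon 9}.
Only Taxon 4 and Taxon 8 show the derived state '1' for caudal autotomy, supporting them as a clade.
four-chambered heart: derived state '1' in Taxon 2, Taxon 4, Taxon 8, and Taxon 9 only — synapomorphy for {Taxon 2, Taxon 4, Taxon 8, Taxon 9}.
asymmetric ears (derived state '1') is unique to Taxon 2 (autapomorphy; uninformative for grouping).
Most parsimonious ingroup topology: ((((Taxon 8,Taxon 4),Taxon 9),Taxon 2),(Taxon 3,Taxon 7)).
Taxon 9 and Taxon 8 share a more recent common ancestor with each other than either does with Taxon 2, so Taxon 2 is the least closely related of the three.

Taxon 2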